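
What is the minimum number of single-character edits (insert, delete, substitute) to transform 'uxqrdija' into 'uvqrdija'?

Let D[i][j] be the edit distance between the first i characters of 'uxqrdija' and the first j characters of 'uvqrdija', with D[i][0] = i, D[0][j] = j, and D[i][j] = D[i-1][j-1] if the characters match, else 1 + min(D[i-1][j], D[i][j-1], D[i-1][j-1]). Filling the table (rows: prefixes of 'uxqrdija', columns: prefixes of 'uvqrdija'):
     ε  u  v  q  r  d  i  j  a
  ε  0  1  2  3  4  5  6  7  8
  u  1  0  1  2  3  4  5  6  7
  x  2  1  1  2  3  4  5  6  7
  q  3  2  2  1  2  3  4  5  6
  r  4  3  3  2  1  2  3  4  5
  d  5  4  4  3  2  1  2  3  4
  i  6  5  5  4  3  2  1  2  3
  j  7  6  6  5  4  3  2  1  2
  a  8  7  7  6  5  4  3  2  1
The bottom-right entry gives D[8][8] = 1, so no sequence of fewer than 1 edit works. Backtracking through the table gives one optimal edit sequence (1 edit):
  uxqrdija → uvqrdija (sub x→v @2)
Edit distance = 1.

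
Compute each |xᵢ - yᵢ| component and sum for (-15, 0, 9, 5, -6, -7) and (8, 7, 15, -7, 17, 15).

Σ|x_i - y_i| = |-15 - 8| + |0 - 7| + |9 - 15| + |5 - (-7)| + |-6 - 17| + |-7 - 15| = 23 + 7 + 6 + 12 + 23 + 22 = 93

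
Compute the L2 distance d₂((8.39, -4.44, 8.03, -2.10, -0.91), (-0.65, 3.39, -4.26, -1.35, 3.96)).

√(Σ(x_i - y_i)²) = √((8.39 - (-0.65))² + (-4.44 - 3.39)² + (8.03 - (-4.26))² + (-2.1 - (-1.35))² + (-0.91 - 3.96)²)
= √(9.04² + (-7.83)² + 12.29² + (-0.75)² + (-4.87)²) = √(81.7216 + 61.3089 + 151.0441 + 0.5625 + 23.7169) = √318.354 ≈ 17.8425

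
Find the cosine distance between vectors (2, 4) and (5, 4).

With u = (2, 4), v = (5, 4):
u·v = 2·5 + 4·4 = 10 + 16 = 26.
|u| = √(2² + 4²) = √20, |v| = √(5² + 4²) = √41, so |u||v| = √(20·41) = √820.
cos θ = (u·v)/(|u||v|) = 26/√820 ≈ 0.908
Cosine distance = 1 - cos θ ≈ 1 - 0.908 = 0.092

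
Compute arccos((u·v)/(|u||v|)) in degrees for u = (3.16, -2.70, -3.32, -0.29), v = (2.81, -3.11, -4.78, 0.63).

With u = (3.16, -2.70, -3.32, -0.29), v = (2.81, -3.11, -4.78, 0.63):
u·v = 3.16·2.81 + (-2.7)·(-3.11) + (-3.32)·(-4.78) + (-0.29)·0.63 = 8.8796 + 8.397 + 15.8696 + (-0.1827) = 32.9635.
|u| = √(3.16² + (-2.7)² + (-3.32)² + (-0.29)²) = √(9.9856 + 7.29 + 11.0224 + 0.0841) = √28.3821, |v| = √(2.81² + (-3.11)² + (-4.78)² + 0.63²) = √(7.8961 + 9.6721 + 22.8484 + 0.3969) = √40.8135.
cos θ = (u·v)/(|u||v|) = 32.9635/(√28.3821·√40.8135) ≈ 0.968521
θ = arccos(0.968521) ≈ 14.41°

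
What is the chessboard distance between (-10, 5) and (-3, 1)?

max(|x_i - y_i|) = max(|-10 - (-3)|, |5 - 1|) = max(7, 4) = 7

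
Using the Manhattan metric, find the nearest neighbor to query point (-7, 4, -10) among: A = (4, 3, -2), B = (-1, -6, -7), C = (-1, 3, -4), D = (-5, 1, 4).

Distances: d(A) = 20, d(B) = 19, d(C) = 13, d(D) = 19. Nearest: C = (-1, 3, -4) with distance 13.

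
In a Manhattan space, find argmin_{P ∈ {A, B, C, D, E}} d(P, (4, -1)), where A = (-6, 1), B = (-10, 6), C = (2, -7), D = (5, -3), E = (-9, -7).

Distances: d(A) = 12, d(B) = 21, d(C) = 8, d(D) = 3, d(E) = 19. Nearest: D = (5, -3) with distance 3.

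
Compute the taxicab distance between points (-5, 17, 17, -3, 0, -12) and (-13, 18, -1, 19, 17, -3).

Σ|x_i - y_i| = |-5 - (-13)| + |17 - 18| + |17 - (-1)| + |-3 - 19| + |0 - 17| + |-12 - (-3)| = 8 + 1 + 18 + 22 + 17 + 9 = 75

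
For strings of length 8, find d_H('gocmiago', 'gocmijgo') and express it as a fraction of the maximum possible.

Differing positions: 6. Hamming distance = 1. The maximum possible Hamming distance for length-8 strings is 8, so d_H/8 = 1/8 = 0.125.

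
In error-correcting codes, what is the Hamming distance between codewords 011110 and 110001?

Differing positions: 1, 3, 4, 5, 6. Hamming distance = 5.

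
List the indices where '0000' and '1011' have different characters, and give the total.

Differing positions: 1, 3, 4. Hamming distance = 3.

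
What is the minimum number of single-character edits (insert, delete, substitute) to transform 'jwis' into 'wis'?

Let D[i][j] be the edit distance between the first i characters of 'jwis' and the first j characters of 'wis', with D[i][0] = i, D[0][j] = j, and D[i][j] = D[i-1][j-1] if the characters match, else 1 + min(D[i-1][j], D[i][j-1], D[i-1][j-1]). Filling the table (rows: prefixes of 'jwis', columns: prefixes of 'wis'):
     ε  w  i  s
  ε  0  1  2  3
  j  1  1  2  3
  w  2  1  2  3
  i  3  2  1  2
  s  4  3  2  1
The bottom-right entry gives D[4][3] = 1, so no sequence of fewer than 1 edit works. Backtracking through the table gives one optimal edit sequence (1 edit):
  jwis → wis (del j @1)
Edit distance = 1.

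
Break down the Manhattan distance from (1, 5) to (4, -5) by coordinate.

Σ|x_i - y_i| = |1 - 4| + |5 - (-5)| = 3 + 10 = 13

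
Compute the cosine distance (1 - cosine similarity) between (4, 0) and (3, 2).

With u = (4, 0), v = (3, 2):
u·v = 4·3 + 0·2 = 12 + 0 = 12.
|u| = √(4² + 0²) = √16, |v| = √(3² + 2²) = √13, so |u||v| = √(16·13) = √208.
cos θ = (u·v)/(|u||v|) = 12/√208 ≈ 0.8321
Cosine distance = 1 - cos θ ≈ 1 - 0.8321 = 0.1679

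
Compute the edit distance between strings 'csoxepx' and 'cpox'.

Let D[i][j] be the edit distance between the first i characters of 'csoxepx' and the first j characters of 'cpox', with D[i][0] = i, D[0][j] = j, and D[i][j] = D[i-1][j-1] if the characters match, else 1 + min(D[i-1][j], D[i][j-1], D[i-1][j-1]). Filling the table (rows: prefixes of 'csoxepx', columns: prefixes of 'cpox'):
     ε  c  p  o  x
  ε  0  1  2  3  4
  c  1  0  1  2  3
  s  2  1  1  2  3
  o  3  2  2  1  2
  x  4  3  3  2  1
  e  5  4  4  3  2
  p  6  5  4  4  3
  x  7  6  5  5  4
The bottom-right entry gives D[7][4] = 4, so no sequence of fewer than 4 edits works. Backtracking through the table gives one optimal edit sequence (4 edits):
  csoxepx → cpoxepx (sub s→p @2)
  cpoxepx → cpoepx (del x @4)
  cpoepx → cpopx (del e @4)
  cpopx → cpox (del p @4)
Edit distance = 4.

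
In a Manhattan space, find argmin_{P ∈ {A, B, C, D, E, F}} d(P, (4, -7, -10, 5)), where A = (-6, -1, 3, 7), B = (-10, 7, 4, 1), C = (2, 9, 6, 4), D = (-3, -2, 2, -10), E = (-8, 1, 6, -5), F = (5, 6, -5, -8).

Distances: d(A) = 31, d(B) = 46, d(C) = 35, d(D) = 39, d(E) = 46, d(F) = 32. Nearest: A = (-6, -1, 3, 7) with distance 31.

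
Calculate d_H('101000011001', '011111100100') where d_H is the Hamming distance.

Differing positions: 1, 2, 4, 5, 6, 7, 8, 9, 10, 12. Hamming distance = 10.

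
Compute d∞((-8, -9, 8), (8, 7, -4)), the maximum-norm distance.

max(|x_i - y_i|) = max(|-8 - 8|, |-9 - 7|, |8 - (-4)|) = max(16, 16, 12) = 16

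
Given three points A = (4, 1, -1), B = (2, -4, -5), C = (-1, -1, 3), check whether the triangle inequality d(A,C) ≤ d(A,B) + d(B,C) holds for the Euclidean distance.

d(A,B) = √(2² + 5² + 4²) = √45 ≈ 6.7082, d(B,C) = √(3² + 3² + 8²) = √82 ≈ 9.0554, d(A,C) = √(5² + 2² + 4²) = √45 ≈ 6.7082.
d(A,C) ≈ 6.7082 ≤ 6.7082 + 9.0554 = 15.7636. Triangle inequality is satisfied.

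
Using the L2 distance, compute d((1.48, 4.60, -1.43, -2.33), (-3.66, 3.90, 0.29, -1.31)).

(Σ|x_i - y_i|^2)^(1/2) = (|1.48 - (-3.66)|^2 + |4.6 - 3.9|^2 + |-1.43 - 0.29|^2 + |-2.33 - (-1.31)|^2)^(1/2)
= (5.14^2 + 0.7^2 + 1.72^2 + 1.02^2)^(1/2) = (26.4196 + 0.49 + 2.9584 + 1.0404)^(1/2) = (30.9084)^(1/2) ≈ 5.5595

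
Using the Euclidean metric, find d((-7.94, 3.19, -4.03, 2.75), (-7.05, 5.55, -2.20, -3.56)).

√(Σ(x_i - y_i)²) = √((-7.94 - (-7.05))² + (3.19 - 5.55)² + (-4.03 - (-2.2))² + (2.75 - (-3.56))²)
= √((-0.89)² + (-2.36)² + (-1.83)² + 6.31²) = √(0.7921 + 5.5696 + 3.3489 + 39.8161) = √49.5267 ≈ 7.0375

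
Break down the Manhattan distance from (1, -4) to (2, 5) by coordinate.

Σ|x_i - y_i| = |1 - 2| + |-4 - 5| = 1 + 9 = 10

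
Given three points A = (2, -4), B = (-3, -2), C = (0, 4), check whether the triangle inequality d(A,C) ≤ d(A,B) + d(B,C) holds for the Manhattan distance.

d(A,B) = 5 + 2 = 7, d(B,C) = 3 + 6 = 9, d(A,C) = 2 + 8 = 10.
d(A,C) = 10 ≤ 7 + 9 = 16. Triangle inequality is satisfied.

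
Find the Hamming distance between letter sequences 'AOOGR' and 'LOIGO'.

Differing positions: 1, 3, 5. Hamming distance = 3.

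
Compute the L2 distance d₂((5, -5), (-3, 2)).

√(Σ(x_i - y_i)²) = √((5 - (-3))² + (-5 - 2)²)
= √(8² + (-7)²) = √(64 + 49) = √113 ≈ 10.6301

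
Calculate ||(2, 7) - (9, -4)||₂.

√(Σ(x_i - y_i)²) = √((2 - 9)² + (7 - (-4))²)
= √((-7)² + 11²) = √(49 + 121) = √170 ≈ 13.0384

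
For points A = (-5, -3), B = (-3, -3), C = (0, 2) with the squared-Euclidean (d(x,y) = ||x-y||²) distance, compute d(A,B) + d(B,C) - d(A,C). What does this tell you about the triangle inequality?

d(A,B) = 2² + 0² = 4, d(B,C) = 3² + 5² = 34, d(A,C) = 5² + 5² = 50.
d(A,B) + d(B,C) - d(A,C) = 4 + 34 - 50 = 38 - 50 = -12. This is < 0, so the triangle inequality FAILS for these points (squared-Euclidean is not a metric).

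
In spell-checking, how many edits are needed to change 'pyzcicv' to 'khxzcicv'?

Let D[i][j] be the edit distance between the first i characters of 'pyzcicv' and the first j characters of 'khxzcicv', with D[i][0] = i, D[0][j] = j, and D[i][j] = D[i-1][j-1] if the characters match, else 1 + min(D[i-1][j], D[i][j-1], D[i-1][j-1]). Filling the table (rows: prefixes of 'pyzcicv', columns: prefixes of 'khxzcicv'):
     ε  k  h  x  z  c  i  c  v
  ε  0  1  2  3  4  5  6  7  8
  p  1  1  2  3  4  5  6  7  8
  y  2  2  2  3  4  5  6  7  8
  z  3  3  3  3  3  4  5  6  7
  c  4  4  4  4  4  3  4  5  6
  i  5  5  5  5  5  4  3  4  5
  c  6  6  6  6  6  5  4  3  4
  v  7  7  7  7  7  6  5  4  3
The bottom-right entry gives D[7][8] = 3, so no sequence of fewer than 3 edits works. Backtracking through the table gives one optimal edit sequence (3 edits):
  pyzcicv → kpyzcicv (ins k @1)
  kpyzcicv → khyzcicv (sub p→h @2)
  khyzcicv → khxzcicv (sub y→x @3)
Edit distance = 3.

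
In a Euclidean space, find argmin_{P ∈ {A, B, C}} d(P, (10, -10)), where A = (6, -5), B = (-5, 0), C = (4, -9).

Distances: d(A) ≈ 6.4031, d(B) ≈ 18.0278, d(C) ≈ 6.0828. Nearest: C = (4, -9) with distance 6.0828.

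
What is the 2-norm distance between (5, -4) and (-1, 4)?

(Σ|x_i - y_i|^2)^(1/2) = (|5 - (-1)|^2 + |-4 - 4|^2)^(1/2)
= (6^2 + 8^2)^(1/2) = (36 + 64)^(1/2) = (100)^(1/2) = 10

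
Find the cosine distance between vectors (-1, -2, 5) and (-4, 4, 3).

With u = (-1, -2, 5), v = (-4, 4, 3):
u·v = (-1)·(-4) + (-2)·4 + 5·3 = 4 + (-8) + 15 = 11.
|u| = √((-1)² + (-2)² + 5²) = √30, |v| = √((-4)² + 4² + 3²) = √41, so |u||v| = √(30·41) = √1230.
cos θ = (u·v)/(|u||v|) = 11/√1230 ≈ 0.3136
Cosine distance = 1 - cos θ ≈ 1 - 0.3136 = 0.6864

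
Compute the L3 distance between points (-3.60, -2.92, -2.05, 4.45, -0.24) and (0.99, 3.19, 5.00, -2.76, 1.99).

(Σ|x_i - y_i|^3)^(1/3) = (|-3.6 - 0.99|^3 + |-2.92 - 3.19|^3 + |-2.05 - 5|^3 + |4.45 - (-2.76)|^3 + |-0.24 - 1.99|^3)^(1/3)
= (4.59^3 + 6.11^3 + 7.05^3 + 7.21^3 + 2.23^3)^(1/3) ≈ (96.7026 + 228.0991 + 350.4026 + 374.8054 + 11.0896)^(1/3) = (1061.0993)^(1/3) ≈ 10.1997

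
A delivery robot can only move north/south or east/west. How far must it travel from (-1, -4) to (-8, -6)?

Σ|x_i - y_i| = |-1 - (-8)| + |-4 - (-6)| = 7 + 2 = 9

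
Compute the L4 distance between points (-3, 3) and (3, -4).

(Σ|x_i - y_i|^4)^(1/4) = (|-3 - 3|^4 + |3 - (-4)|^4)^(1/4)
= (6^4 + 7^4)^(1/4) = (1296 + 2401)^(1/4) = (3697)^(1/4) ≈ 7.7976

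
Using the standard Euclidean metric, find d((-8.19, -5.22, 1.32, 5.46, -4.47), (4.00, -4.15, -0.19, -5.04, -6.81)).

√(Σ(x_i - y_i)²) = √((-8.19 - 4)² + (-5.22 - (-4.15))² + (1.32 - (-0.19))² + (5.46 - (-5.04))² + (-4.47 - (-6.81))²)
= √((-12.19)² + (-1.07)² + 1.51² + 10.5² + 2.34²) = √(148.5961 + 1.1449 + 2.2801 + 110.25 + 5.4756) = √267.7467 ≈ 16.363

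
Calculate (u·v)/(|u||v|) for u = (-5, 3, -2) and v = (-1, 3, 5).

With u = (-5, 3, -2), v = (-1, 3, 5):
u·v = (-5)·(-1) + 3·3 + (-2)·5 = 5 + 9 + (-10) = 4.
|u| = √((-5)² + 3² + (-2)²) = √38, |v| = √((-1)² + 3² + 5²) = √35, so |u||v| = √(38·35) = √1330.
cos θ = (u·v)/(|u||v|) = 4/√1330 ≈ 0.1097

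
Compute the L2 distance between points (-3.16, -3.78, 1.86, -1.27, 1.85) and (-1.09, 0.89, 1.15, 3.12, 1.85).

(Σ|x_i - y_i|^2)^(1/2) = (|-3.16 - (-1.09)|^2 + |-3.78 - 0.89|^2 + |1.86 - 1.15|^2 + |-1.27 - 3.12|^2 + |1.85 - 1.85|^2)^(1/2)
= (2.07^2 + 4.67^2 + 0.71^2 + 4.39^2 + 0^2)^(1/2) = (4.2849 + 21.8089 + 0.5041 + 19.2721 + 0)^(1/2) = (45.87)^(1/2) ≈ 6.7727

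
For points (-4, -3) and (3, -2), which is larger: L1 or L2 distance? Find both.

L1 = |-4 - 3| + |-3 - (-2)| = 7 + 1 = 8
L2 = √(7² + 1²) = √50 ≈ 7.0711
L1 ≥ L2 always (equality iff movement is along one axis); L1 > L2 here.
Ratio L1/L2 = 8/√50 ≈ 1.1314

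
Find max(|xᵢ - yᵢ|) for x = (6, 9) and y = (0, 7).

max(|x_i - y_i|) = max(|6 - 0|, |9 - 7|) = max(6, 2) = 6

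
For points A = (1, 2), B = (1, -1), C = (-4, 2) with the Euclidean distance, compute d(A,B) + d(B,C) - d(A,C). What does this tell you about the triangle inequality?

d(A,B) = √(0² + 3²) = √9 = 3, d(B,C) = √(5² + 3²) = √34 ≈ 5.831, d(A,C) = √(5² + 0²) = √25 = 5.
d(A,B) + d(B,C) - d(A,C) = 3 + 5.831 - 5 = 8.831 - 5 = 3.831 (to 4 decimal places). This is ≥ 0, so the triangle inequality holds for these points.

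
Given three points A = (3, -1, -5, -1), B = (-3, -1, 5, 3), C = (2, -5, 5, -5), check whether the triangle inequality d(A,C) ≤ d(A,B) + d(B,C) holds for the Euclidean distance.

d(A,B) = √(6² + 0² + 10² + 4²) = √152 ≈ 12.3288, d(B,C) = √(5² + 4² + 0² + 8²) = √105 ≈ 10.247, d(A,C) = √(1² + 4² + 10² + 4²) = √133 ≈ 11.5326.
d(A,C) ≈ 11.5326 ≤ 12.3288 + 10.247 = 22.5758. Triangle inequality is satisfied.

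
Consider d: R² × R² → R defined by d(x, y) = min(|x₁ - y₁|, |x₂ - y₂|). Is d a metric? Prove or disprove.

No. d fails identity of indiscernibles: take x = (-5, 0) and y = (-5, 8). Then d(x,y) = min(|-5 - (-5)|, |0 - 8|) = min(0, 8) = 0, yet x ≠ y.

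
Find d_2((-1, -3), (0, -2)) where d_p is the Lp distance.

(Σ|x_i - y_i|^2)^(1/2) = (|-1 - 0|^2 + |-3 - (-2)|^2)^(1/2)
= (1^2 + 1^2)^(1/2) = (1 + 1)^(1/2) = (2)^(1/2) ≈ 1.4142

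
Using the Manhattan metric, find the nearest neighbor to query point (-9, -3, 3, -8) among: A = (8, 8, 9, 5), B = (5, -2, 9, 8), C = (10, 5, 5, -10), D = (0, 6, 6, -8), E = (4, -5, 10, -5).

Distances: d(A) = 47, d(B) = 37, d(C) = 31, d(D) = 21, d(E) = 25. Nearest: D = (0, 6, 6, -8) with distance 21.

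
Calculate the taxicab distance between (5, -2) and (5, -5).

Σ|x_i - y_i| = |5 - 5| + |-2 - (-5)| = 0 + 3 = 3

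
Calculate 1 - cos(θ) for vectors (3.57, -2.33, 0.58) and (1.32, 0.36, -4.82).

With u = (3.57, -2.33, 0.58), v = (1.32, 0.36, -4.82):
u·v = 3.57·1.32 + (-2.33)·0.36 + 0.58·(-4.82) = 4.7124 + (-0.8388) + (-2.7956) = 1.078.
|u| = √(3.57² + (-2.33)² + 0.58²) = √(12.7449 + 5.4289 + 0.3364) = √18.5102, |v| = √(1.32² + 0.36² + (-4.82)²) = √(1.7424 + 0.1296 + 23.2324) = √25.1044.
cos θ = (u·v)/(|u||v|) = 1.078/(√18.5102·√25.1044) ≈ 0.05
Cosine distance = 1 - cos θ ≈ 1 - 0.05 = 0.95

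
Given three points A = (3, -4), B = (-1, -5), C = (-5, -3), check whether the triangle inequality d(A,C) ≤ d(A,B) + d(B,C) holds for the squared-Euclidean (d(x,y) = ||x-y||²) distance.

d(A,B) = 4² + 1² = 17, d(B,C) = 4² + 2² = 20, d(A,C) = 8² + 1² = 65.
d(A,C) = 65 > 17 + 20 = 37. Triangle inequality is VIOLATED. (Squared-Euclidean is not a metric — this is a counterexample.)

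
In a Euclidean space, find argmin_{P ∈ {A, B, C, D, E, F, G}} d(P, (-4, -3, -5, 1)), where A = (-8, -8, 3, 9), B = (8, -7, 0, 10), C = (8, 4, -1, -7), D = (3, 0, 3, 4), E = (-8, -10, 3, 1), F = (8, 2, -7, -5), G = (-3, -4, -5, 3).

Distances: d(A) = 13, d(B) ≈ 16.3095, d(C) ≈ 16.5227, d(D) ≈ 11.4455, d(E) ≈ 11.3578, d(F) ≈ 14.4568, d(G) ≈ 2.4495. Nearest: G = (-3, -4, -5, 3) with distance 2.4495.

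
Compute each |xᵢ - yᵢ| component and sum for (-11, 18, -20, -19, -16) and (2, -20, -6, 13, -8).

Σ|x_i - y_i| = |-11 - 2| + |18 - (-20)| + |-20 - (-6)| + |-19 - 13| + |-16 - (-8)| = 13 + 38 + 14 + 32 + 8 = 105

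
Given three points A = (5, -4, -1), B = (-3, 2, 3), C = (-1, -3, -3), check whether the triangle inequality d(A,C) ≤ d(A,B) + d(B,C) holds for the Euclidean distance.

d(A,B) = √(8² + 6² + 4²) = √116 ≈ 10.7703, d(B,C) = √(2² + 5² + 6²) = √65 ≈ 8.0623, d(A,C) = √(6² + 1² + 2²) = √41 ≈ 6.4031.
d(A,C) ≈ 6.4031 ≤ 10.7703 + 8.0623 = 18.8326. Triangle inequality is satisfied.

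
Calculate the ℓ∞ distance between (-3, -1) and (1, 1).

max(|x_i - y_i|) = max(|-3 - 1|, |-1 - 1|) = max(4, 2) = 4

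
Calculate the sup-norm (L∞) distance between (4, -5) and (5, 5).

max(|x_i - y_i|) = max(|4 - 5|, |-5 - 5|) = max(1, 10) = 10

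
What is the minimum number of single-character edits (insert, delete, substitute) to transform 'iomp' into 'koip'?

Let D[i][j] be the edit distance between the first i characters of 'iomp' and the first j characters of 'koip', with D[i][0] = i, D[0][j] = j, and D[i][j] = D[i-1][j-1] if the characters match, else 1 + min(D[i-1][j], D[i][j-1], D[i-1][j-1]). Filling the table (rows: prefixes of 'iomp', columns: prefixes of 'koip'):
     ε  k  o  i  p
  ε  0  1  2  3  4
  i  1  1  2  2  3
  o  2  2  1  2  3
  m  3  3  2  2  3
  p  4  4  3  3  2
The bottom-right entry gives D[4][4] = 2, so no sequence of fewer than 2 edits works. Backtracking through the table gives one optimal edit sequence (2 edits):
  iomp → komp (sub i→k @1)
  komp → koip (sub m→i @3)
Edit distance = 2.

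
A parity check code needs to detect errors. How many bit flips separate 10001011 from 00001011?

Differing positions: 1. Hamming distance = 1.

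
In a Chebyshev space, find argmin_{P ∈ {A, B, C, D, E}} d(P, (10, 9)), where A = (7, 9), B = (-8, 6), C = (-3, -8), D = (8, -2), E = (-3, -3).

Distances: d(A) = 3, d(B) = 18, d(C) = 17, d(D) = 11, d(E) = 13. Nearest: A = (7, 9) with distance 3.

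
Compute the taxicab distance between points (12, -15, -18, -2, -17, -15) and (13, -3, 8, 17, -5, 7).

Σ|x_i - y_i| = |12 - 13| + |-15 - (-3)| + |-18 - 8| + |-2 - 17| + |-17 - (-5)| + |-15 - 7| = 1 + 12 + 26 + 19 + 12 + 22 = 92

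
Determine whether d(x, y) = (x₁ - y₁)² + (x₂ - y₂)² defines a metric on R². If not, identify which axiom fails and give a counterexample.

No. The squared Euclidean distance fails the triangle inequality. Counterexample: x = (0, 0), y = (3, 5), z = (6, 10). d(x,z) = 6² + 10² = 136, but d(x,y) + d(y,z) = (3² + 5²) + (3² + 5²) = 34 + 34 = 68. Since 136 > 68, the triangle inequality is violated. (Note: √d, the ordinary Euclidean distance, IS a metric.)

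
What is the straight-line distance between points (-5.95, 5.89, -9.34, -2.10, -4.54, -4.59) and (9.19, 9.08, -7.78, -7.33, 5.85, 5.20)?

√(Σ(x_i - y_i)²) = √((-5.95 - 9.19)² + (5.89 - 9.08)² + (-9.34 - (-7.78))² + (-2.1 - (-7.33))² + (-4.54 - 5.85)² + (-4.59 - 5.2)²)
= √((-15.14)² + (-3.19)² + (-1.56)² + 5.23² + (-10.39)² + (-9.79)²) = √(229.2196 + 10.1761 + 2.4336 + 27.3529 + 107.9521 + 95.8441) = √472.9784 ≈ 21.7481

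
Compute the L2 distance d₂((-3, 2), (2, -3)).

√(Σ(x_i - y_i)²) = √((-3 - 2)² + (2 - (-3))²)
= √((-5)² + 5²) = √(25 + 25) = √50 ≈ 7.0711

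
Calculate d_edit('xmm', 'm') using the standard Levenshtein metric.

Let D[i][j] be the edit distance between the first i characters of 'xmm' and the first j characters of 'm', with D[i][0] = i, D[0][j] = j, and D[i][j] = D[i-1][j-1] if the characters match, else 1 + min(D[i-1][j], D[i][j-1], D[i-1][j-1]). Filling the table (rows: prefixes of 'xmm', columns: prefixes of 'm'):
     ε  m
  ε  0  1
  x  1  1
  m  2  1
  m  3  2
The bottom-right entry gives D[3][1] = 2, so no sequence of fewer than 2 edits works. Backtracking through the table gives one optimal edit sequence (2 edits):
  xmm → mm (del x @1)
  mm → m (del m @1)
Edit distance = 2.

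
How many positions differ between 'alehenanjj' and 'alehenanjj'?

Differing positions: none. Hamming distance = 0.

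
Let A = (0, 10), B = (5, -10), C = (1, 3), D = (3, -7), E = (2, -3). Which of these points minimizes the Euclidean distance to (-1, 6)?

Distances: d(A) ≈ 4.1231, d(B) ≈ 17.088, d(C) ≈ 3.6056, d(D) ≈ 13.6015, d(E) ≈ 9.4868. Nearest: C = (1, 3) with distance 3.6056.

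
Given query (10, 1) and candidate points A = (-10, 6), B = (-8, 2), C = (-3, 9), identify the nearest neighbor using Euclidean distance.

Distances: d(A) ≈ 20.6155, d(B) ≈ 18.0278, d(C) ≈ 15.2643. Nearest: C = (-3, 9) with distance 15.2643.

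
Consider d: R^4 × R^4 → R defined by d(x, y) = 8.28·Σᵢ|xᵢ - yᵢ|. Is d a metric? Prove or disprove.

Yes. The L1 (Manhattan) norm induces a metric on R^4, and multiplying a metric by a positive constant 8.28 > 0 preserves all four axioms: non-negativity (8.28·||x-y|| ≥ 0), identity (8.28·||x-y|| = 0 ⟺ ||x-y|| = 0 ⟺ x = y), symmetry (||x-y|| = ||y-x||), and the triangle inequality (8.28·||x-z|| ≤ 8.28·||x-y|| + 8.28·||y-z||). So d is a metric.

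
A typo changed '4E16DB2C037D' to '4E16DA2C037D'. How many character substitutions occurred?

Differing positions: 6. Hamming distance = 1.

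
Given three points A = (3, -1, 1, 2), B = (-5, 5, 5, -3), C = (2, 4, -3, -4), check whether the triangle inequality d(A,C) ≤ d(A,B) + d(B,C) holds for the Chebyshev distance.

d(A,B) = max(8, 6, 4, 5) = 8, d(B,C) = max(7, 1, 8, 1) = 8, d(A,C) = max(1, 5, 4, 6) = 6.
d(A,C) = 6 ≤ 8 + 8 = 16. Triangle inequality is satisfied.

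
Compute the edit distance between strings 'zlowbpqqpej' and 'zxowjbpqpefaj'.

Let D[i][j] be the edit distance between the first i characters of 'zlowbpqqpej' and the first j characters of 'zxowjbpqpefaj', with D[i][0] = i, D[0][j] = j, and D[i][j] = D[i-1][j-1] if the characters match, else 1 + min(D[i-1][j], D[i][j-1], D[i-1][j-1]). Filling the table (rows: prefixes of 'zlowbpqqpej', columns: prefixes of 'zxowjbpqpefaj'):
     ε  z  x  o  w  j  b  p  q  p  e  f  a  j
  ε  0  1  2  3  4  5  6  7  8  9 10 11 12 13
  z  1  0  1  2  3  4  5  6  7  8  9 10 11 12
  l  2  1  1  2  3  4  5  6  7  8  9 10 11 12
  o  3  2  2  1  2  3  4  5  6  7  8  9 10 11
  w  4  3  3  2  1  2  3  4  5  6  7  8  9 10
  b  5  4  4  3  2  2  2  3  4  5  6  7  8  9
  p  6  5  5  4  3  3  3  2  3  4  5  6  7  8
  q  7  6  6  5  4  4  4  3  2  3  4  5  6  7
  q  8  7  7  6  5  5  5  4  3  3  4  5  6  7
  p  9  8  8  7  6  6  6  5  4  3  4  5  6  7
  e 10  9  9  8  7  7  7  6  5  4  3  4  5  6
  j 11 10 10  9  8  7  8  7  6  5  4  4  5  5
The bottom-right entry gives D[11][13] = 5, so no sequence of fewer than 5 edits works. Backtracking through the table gives one optimal edit sequence (5 edits):
  zlowbpqqpej → zxowbpqqpej (sub l→x @2)
  zxowbpqqpej → zxowjbpqqpej (ins j @5)
  zxowjbpqqpej → zxowjbpqpej (del q @8)
  zxowjbpqpej → zxowjbpqpefj (ins f @11)
  zxowjbpqpefj → zxowjbpqpefaj (ins a @12)
Edit distance = 5.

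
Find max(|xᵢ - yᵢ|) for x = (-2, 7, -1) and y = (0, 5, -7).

max(|x_i - y_i|) = max(|-2 - 0|, |7 - 5|, |-1 - (-7)|) = max(2, 2, 6) = 6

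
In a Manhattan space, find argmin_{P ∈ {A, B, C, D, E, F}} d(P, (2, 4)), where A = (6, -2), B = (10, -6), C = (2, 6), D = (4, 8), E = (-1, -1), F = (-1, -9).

Distances: d(A) = 10, d(B) = 18, d(C) = 2, d(D) = 6, d(E) = 8, d(F) = 16. Nearest: C = (2, 6) with distance 2.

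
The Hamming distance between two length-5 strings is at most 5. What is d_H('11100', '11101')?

Differing positions: 5. Hamming distance = 1. The maximum possible Hamming distance for length-5 strings is 5, so d_H/5 = 1/5 = 0.2.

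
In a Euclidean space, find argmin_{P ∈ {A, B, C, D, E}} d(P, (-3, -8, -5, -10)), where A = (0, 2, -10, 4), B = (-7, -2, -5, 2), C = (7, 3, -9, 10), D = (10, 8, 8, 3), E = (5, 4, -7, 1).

Distances: d(A) ≈ 18.1659, d(B) = 14, d(C) ≈ 25.2389, d(D) ≈ 27.6225, d(E) ≈ 18.2483. Nearest: B = (-7, -2, -5, 2) with distance 14.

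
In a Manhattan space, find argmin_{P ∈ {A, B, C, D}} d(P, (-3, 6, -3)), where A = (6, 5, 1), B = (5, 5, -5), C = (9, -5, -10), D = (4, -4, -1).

Distances: d(A) = 14, d(B) = 11, d(C) = 30, d(D) = 19. Nearest: B = (5, 5, -5) with distance 11.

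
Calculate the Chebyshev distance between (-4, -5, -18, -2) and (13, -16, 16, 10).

max(|x_i - y_i|) = max(|-4 - 13|, |-5 - (-16)|, |-18 - 16|, |-2 - 10|) = max(17, 11, 34, 12) = 34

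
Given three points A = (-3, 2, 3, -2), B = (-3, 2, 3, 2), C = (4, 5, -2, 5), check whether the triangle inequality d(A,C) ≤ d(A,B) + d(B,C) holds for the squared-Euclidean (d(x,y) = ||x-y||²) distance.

d(A,B) = 0² + 0² + 0² + 4² = 16, d(B,C) = 7² + 3² + 5² + 3² = 92, d(A,C) = 7² + 3² + 5² + 7² = 132.
d(A,C) = 132 > 16 + 92 = 108. Triangle inequality is VIOLATED. (Squared-Euclidean is not a metric — this is a counterexample.)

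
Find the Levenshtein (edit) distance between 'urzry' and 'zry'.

Let D[i][j] be the edit distance between the first i characters of 'urzry' and the first j characters of 'zry', with D[i][0] = i, D[0][j] = j, and D[i][j] = D[i-1][j-1] if the characters match, else 1 + min(D[i-1][j], D[i][j-1], D[i-1][j-1]). Filling the table (rows: prefixes of 'urzry', columns: prefixes of 'zry'):
     ε  z  r  y
  ε  0  1  2  3
  u  1  1  2  3
  r  2  2  1  2
  z  3  2  2  2
  r  4  3  2  3
  y  5  4  3  2
The bottom-right entry gives D[5][3] = 2, so no sequence of fewer than 2 edits works. Backtracking through the table gives one optimal edit sequence (2 edits):
  urzry → rzry (del u @1)
  rzry → zry (del r @1)
Edit distance = 2.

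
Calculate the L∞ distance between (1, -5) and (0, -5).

max(|x_i - y_i|) = max(|1 - 0|, |-5 - (-5)|) = max(1, 0) = 1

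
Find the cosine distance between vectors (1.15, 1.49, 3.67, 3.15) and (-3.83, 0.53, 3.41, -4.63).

With u = (1.15, 1.49, 3.67, 3.15), v = (-3.83, 0.53, 3.41, -4.63):
u·v = 1.15·(-3.83) + 1.49·0.53 + 3.67·3.41 + 3.15·(-4.63) = (-4.4045) + 0.7897 + 12.5147 + (-14.5845) = -5.6846.
|u| = √(1.15² + 1.49² + 3.67² + 3.15²) = √(1.3225 + 2.2201 + 13.4689 + 9.9225) = √26.934, |v| = √((-3.83)² + 0.53² + 3.41² + (-4.63)²) = √(14.6689 + 0.2809 + 11.6281 + 21.4369) = √48.0148.
cos θ = (u·v)/(|u||v|) = -5.6846/(√26.934·√48.0148) ≈ -0.1581
Cosine distance = 1 - cos θ ≈ 1 - (-0.1581) = 1.1581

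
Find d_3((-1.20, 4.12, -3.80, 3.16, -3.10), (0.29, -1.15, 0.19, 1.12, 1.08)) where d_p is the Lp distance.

(Σ|x_i - y_i|^3)^(1/3) = (|-1.2 - 0.29|^3 + |4.12 - (-1.15)|^3 + |-3.8 - 0.19|^3 + |3.16 - 1.12|^3 + |-3.1 - 1.08|^3)^(1/3)
= (1.49^3 + 5.27^3 + 3.99^3 + 2.04^3 + 4.18^3)^(1/3) ≈ (3.3079 + 146.3632 + 63.5212 + 8.4897 + 73.0346)^(1/3) = (294.7166)^(1/3) ≈ 6.6548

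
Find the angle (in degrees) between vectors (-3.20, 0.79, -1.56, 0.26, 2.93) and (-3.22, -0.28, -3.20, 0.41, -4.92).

With u = (-3.20, 0.79, -1.56, 0.26, 2.93), v = (-3.22, -0.28, -3.20, 0.41, -4.92):
u·v = (-3.2)·(-3.22) + 0.79·(-0.28) + (-1.56)·(-3.2) + 0.26·0.41 + 2.93·(-4.92) = 10.304 + (-0.2212) + 4.992 + 0.1066 + (-14.4156) = 0.7658.
|u| = √((-3.2)² + 0.79² + (-1.56)² + 0.26² + 2.93²) = √(10.24 + 0.6241 + 2.4336 + 0.0676 + 8.5849) = √21.9502, |v| = √((-3.22)² + (-0.28)² + (-3.2)² + 0.41² + (-4.92)²) = √(10.3684 + 0.0784 + 10.24 + 0.1681 + 24.2064) = √45.0613.
cos θ = (u·v)/(|u||v|) = 0.7658/(√21.9502·√45.0613) ≈ 0.02435
θ = arccos(0.02435) ≈ 88.6°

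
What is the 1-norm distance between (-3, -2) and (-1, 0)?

Σ|x_i - y_i| = |-3 - (-1)| + |-2 - 0| = 2 + 2 = 4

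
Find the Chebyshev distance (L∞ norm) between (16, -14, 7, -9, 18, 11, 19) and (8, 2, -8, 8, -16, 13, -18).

max(|x_i - y_i|) = max(|16 - 8|, |-14 - 2|, |7 - (-8)|, |-9 - 8|, |18 - (-16)|, |11 - 13|, |19 - (-18)|) = max(8, 16, 15, 17, 34, 2, 37) = 37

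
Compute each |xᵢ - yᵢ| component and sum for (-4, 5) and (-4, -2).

Σ|x_i - y_i| = |-4 - (-4)| + |5 - (-2)| = 0 + 7 = 7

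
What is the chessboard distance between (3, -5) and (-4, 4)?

max(|x_i - y_i|) = max(|3 - (-4)|, |-5 - 4|) = max(7, 9) = 9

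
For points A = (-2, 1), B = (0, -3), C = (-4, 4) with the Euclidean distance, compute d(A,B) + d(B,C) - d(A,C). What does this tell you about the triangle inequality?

d(A,B) = √(2² + 4²) = √20 ≈ 4.4721, d(B,C) = √(4² + 7²) = √65 ≈ 8.0623, d(A,C) = √(2² + 3²) = √13 ≈ 3.6056.
d(A,B) + d(B,C) - d(A,C) = 4.4721 + 8.0623 - 3.6056 = 12.5344 - 3.6056 = 8.9288 (to 4 decimal places). This is ≥ 0, so the triangle inequality holds for these points.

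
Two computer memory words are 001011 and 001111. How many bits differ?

Differing positions: 4. Hamming distance = 1.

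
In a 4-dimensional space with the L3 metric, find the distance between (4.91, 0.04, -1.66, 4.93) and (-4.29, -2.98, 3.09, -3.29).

(Σ|x_i - y_i|^3)^(1/3) = (|4.91 - (-4.29)|^3 + |0.04 - (-2.98)|^3 + |-1.66 - 3.09|^3 + |4.93 - (-3.29)|^3)^(1/3)
= (9.2^3 + 3.02^3 + 4.75^3 + 8.22^3)^(1/3) ≈ (778.688 + 27.5436 + 107.1719 + 555.4122)^(1/3) = (1468.8157)^(1/3) ≈ 11.3673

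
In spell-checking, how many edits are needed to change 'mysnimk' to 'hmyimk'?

Let D[i][j] be the edit distance between the first i characters of 'mysnimk' and the first j characters of 'hmyimk', with D[i][0] = i, D[0][j] = j, and D[i][j] = D[i-1][j-1] if the characters match, else 1 + min(D[i-1][j], D[i][j-1], D[i-1][j-1]). Filling the table (rows: prefixes of 'mysnimk', columns: prefixes of 'hmyimk'):
     ε  h  m  y  i  m  k
  ε  0  1  2  3  4  5  6
  m  1  1  1  2  3  4  5
  y  2  2  2  1  2  3  4
  s  3  3  3  2  2  3  4
  n  4  4  4  3  3  3  4
  i  5  5  5  4  3  4  4
  m  6  6  5  5  4  3  4
  k  7  7  6  6  5  4  3
The bottom-right entry gives D[7][6] = 3, so no sequence of fewer than 3 edits works. Backtracking through the table gives one optimal edit sequence (3 edits):
  mysnimk → hmysnimk (ins h @1)
  hmysnimk → hmynimk (del s @4)
  hmynimk → hmyimk (del n @4)
Edit distance = 3.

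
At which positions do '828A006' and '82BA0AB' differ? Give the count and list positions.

Differing positions: 3, 6, 7. Hamming distance = 3.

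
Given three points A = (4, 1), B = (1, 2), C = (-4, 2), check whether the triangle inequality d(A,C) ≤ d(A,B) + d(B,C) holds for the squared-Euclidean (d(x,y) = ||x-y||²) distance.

d(A,B) = 3² + 1² = 10, d(B,C) = 5² + 0² = 25, d(A,C) = 8² + 1² = 65.
d(A,C) = 65 > 10 + 25 = 35. Triangle inequality is VIOLATED. (Squared-Euclidean is not a metric — this is a counterexample.)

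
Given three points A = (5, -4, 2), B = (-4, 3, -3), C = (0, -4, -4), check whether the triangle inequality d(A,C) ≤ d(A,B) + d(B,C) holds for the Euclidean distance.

d(A,B) = √(9² + 7² + 5²) = √155 ≈ 12.4499, d(B,C) = √(4² + 7² + 1²) = √66 ≈ 8.124, d(A,C) = √(5² + 0² + 6²) = √61 ≈ 7.8102.
d(A,C) ≈ 7.8102 ≤ 12.4499 + 8.124 = 20.5739. Triangle inequality is satisfied.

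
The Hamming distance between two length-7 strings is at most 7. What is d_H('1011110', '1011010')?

Differing positions: 5. Hamming distance = 1. The maximum possible Hamming distance for length-7 strings is 7, so d_H/7 = 1/7 ≈ 0.1429.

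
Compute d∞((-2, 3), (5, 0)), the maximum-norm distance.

max(|x_i - y_i|) = max(|-2 - 5|, |3 - 0|) = max(7, 3) = 7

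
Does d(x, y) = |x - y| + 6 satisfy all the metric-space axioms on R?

No. d fails identity of indiscernibles (specifically d(x,x) = 0): d(-5, -5) = |-5 - (-5)| + 6 = 0 + 6 = 6 ≠ 0.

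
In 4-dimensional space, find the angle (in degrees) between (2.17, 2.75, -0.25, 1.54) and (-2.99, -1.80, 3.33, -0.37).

With u = (2.17, 2.75, -0.25, 1.54), v = (-2.99, -1.80, 3.33, -0.37):
u·v = 2.17·(-2.99) + 2.75·(-1.8) + (-0.25)·3.33 + 1.54·(-0.37) = (-6.4883) + (-4.95) + (-0.8325) + (-0.5698) = -12.8406.
|u| = √(2.17² + 2.75² + (-0.25)² + 1.54²) = √(4.7089 + 7.5625 + 0.0625 + 2.3716) = √14.7055, |v| = √((-2.99)² + (-1.8)² + 3.33² + (-0.37)²) = √(8.9401 + 3.24 + 11.0889 + 0.1369) = √23.4059.
cos θ = (u·v)/(|u||v|) = -12.8406/(√14.7055·√23.4059) ≈ -0.692122
θ = arccos(-0.692122) ≈ 133.8°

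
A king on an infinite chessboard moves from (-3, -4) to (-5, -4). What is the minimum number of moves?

max(|x_i - y_i|) = max(|-3 - (-5)|, |-4 - (-4)|) = max(2, 0) = 2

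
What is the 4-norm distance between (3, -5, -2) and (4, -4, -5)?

(Σ|x_i - y_i|^4)^(1/4) = (|3 - 4|^4 + |-5 - (-4)|^4 + |-2 - (-5)|^4)^(1/4)
= (1^4 + 1^4 + 3^4)^(1/4) = (1 + 1 + 81)^(1/4) = (83)^(1/4) ≈ 3.0183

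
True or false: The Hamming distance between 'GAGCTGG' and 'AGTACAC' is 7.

Differing positions: 1, 2, 3, 4, 5, 6, 7. Hamming distance = 7, so the claim is true.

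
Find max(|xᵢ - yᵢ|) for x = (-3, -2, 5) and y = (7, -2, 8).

max(|x_i - y_i|) = max(|-3 - 7|, |-2 - (-2)|, |5 - 8|) = max(10, 0, 3) = 10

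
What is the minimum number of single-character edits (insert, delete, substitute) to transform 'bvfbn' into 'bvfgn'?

Let D[i][j] be the edit distance between the first i characters of 'bvfbn' and the first j characters of 'bvfgn', with D[i][0] = i, D[0][j] = j, and D[i][j] = D[i-1][j-1] if the characters match, else 1 + min(D[i-1][j], D[i][j-1], D[i-1][j-1]). Filling the table (rows: prefixes of 'bvfbn', columns: prefixes of 'bvfgn'):
     ε  b  v  f  g  n
  ε  0  1  2  3  4  5
  b  1  0  1  2  3  4
  v  2  1  0  1  2  3
  f  3  2  1  0  1  2
  b  4  3  2  1  1  2
  n  5  4  3  2  2  1
The bottom-right entry gives D[5][5] = 1, so no sequence of fewer than 1 edit works. Backtracking through the table gives one optimal edit sequence (1 edit):
  bvfbn → bvfgn (sub b→g @4)
Edit distance = 1.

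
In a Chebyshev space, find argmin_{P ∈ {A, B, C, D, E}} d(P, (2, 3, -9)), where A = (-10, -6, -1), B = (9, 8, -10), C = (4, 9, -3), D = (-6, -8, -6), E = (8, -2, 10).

Distances: d(A) = 12, d(B) = 7, d(C) = 6, d(D) = 11, d(E) = 19. Nearest: C = (4, 9, -3) with distance 6.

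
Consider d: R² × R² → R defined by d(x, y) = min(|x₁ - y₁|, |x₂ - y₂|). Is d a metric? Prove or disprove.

No. d fails identity of indiscernibles: take x = (-5, 0) and y = (-5, 6). Then d(x,y) = min(|-5 - (-5)|, |0 - 6|) = min(0, 6) = 0, yet x ≠ y.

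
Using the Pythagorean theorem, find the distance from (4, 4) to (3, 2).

√(Σ(x_i - y_i)²) = √((4 - 3)² + (4 - 2)²)
= √(1² + 2²) = √(1 + 4) = √5 ≈ 2.2361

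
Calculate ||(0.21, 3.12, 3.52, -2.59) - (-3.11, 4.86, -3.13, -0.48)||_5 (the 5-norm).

(Σ|x_i - y_i|^5)^(1/5) = (|0.21 - (-3.11)|^5 + |3.12 - 4.86|^5 + |3.52 - (-3.13)|^5 + |-2.59 - (-0.48)|^5)^(1/5)
= (3.32^5 + 1.74^5 + 6.65^5 + 2.11^5)^(1/5) ≈ (403.3578 + 15.9495 + 13004.9362 + 41.8227)^(1/5) = (13466.0662)^(1/5) ≈ 6.6965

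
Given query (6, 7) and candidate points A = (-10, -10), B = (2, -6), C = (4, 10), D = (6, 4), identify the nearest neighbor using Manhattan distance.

Distances: d(A) = 33, d(B) = 17, d(C) = 5, d(D) = 3. Nearest: D = (6, 4) with distance 3.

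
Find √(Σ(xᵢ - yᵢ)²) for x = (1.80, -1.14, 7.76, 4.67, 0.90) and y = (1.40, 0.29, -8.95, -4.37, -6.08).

√(Σ(x_i - y_i)²) = √((1.8 - 1.4)² + (-1.14 - 0.29)² + (7.76 - (-8.95))² + (4.67 - (-4.37))² + (0.9 - (-6.08))²)
= √(0.4² + (-1.43)² + 16.71² + 9.04² + 6.98²) = √(0.16 + 2.0449 + 279.2241 + 81.7216 + 48.7204) = √411.871 ≈ 20.2946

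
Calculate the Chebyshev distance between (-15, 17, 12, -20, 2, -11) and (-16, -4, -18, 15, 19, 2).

max(|x_i - y_i|) = max(|-15 - (-16)|, |17 - (-4)|, |12 - (-18)|, |-20 - 15|, |2 - 19|, |-11 - 2|) = max(1, 21, 30, 35, 17, 13) = 35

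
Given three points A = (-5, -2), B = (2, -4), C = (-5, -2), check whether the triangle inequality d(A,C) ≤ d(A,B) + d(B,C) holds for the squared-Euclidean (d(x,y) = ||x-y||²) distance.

d(A,B) = 7² + 2² = 53, d(B,C) = 7² + 2² = 53, d(A,C) = 0² + 0² = 0.
d(A,C) = 0 ≤ 53 + 53 = 106. Triangle inequality is satisfied.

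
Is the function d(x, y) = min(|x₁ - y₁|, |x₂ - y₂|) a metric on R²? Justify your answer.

No. d fails identity of indiscernibles: take x = (-1, 0) and y = (-1, 4). Then d(x,y) = min(|-1 - (-1)|, |0 - 4|) = min(0, 4) = 0, yet x ≠ y.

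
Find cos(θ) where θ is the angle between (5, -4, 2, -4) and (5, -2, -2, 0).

With u = (5, -4, 2, -4), v = (5, -2, -2, 0):
u·v = 5·5 + (-4)·(-2) + 2·(-2) + (-4)·0 = 25 + 8 + (-4) + 0 = 29.
|u| = √(5² + (-4)² + 2² + (-4)²) = √61, |v| = √(5² + (-2)² + (-2)² + 0²) = √33, so |u||v| = √(61·33) = √2013.
cos θ = (u·v)/(|u||v|) = 29/√2013 ≈ 0.6464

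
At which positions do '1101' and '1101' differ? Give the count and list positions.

Differing positions: none. Hamming distance = 0.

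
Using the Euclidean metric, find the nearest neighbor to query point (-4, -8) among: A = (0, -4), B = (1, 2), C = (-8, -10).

Distances: d(A) ≈ 5.6569, d(B) ≈ 11.1803, d(C) ≈ 4.4721. Nearest: C = (-8, -10) with distance 4.4721.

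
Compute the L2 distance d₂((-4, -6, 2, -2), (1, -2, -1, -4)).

√(Σ(x_i - y_i)²) = √((-4 - 1)² + (-6 - (-2))² + (2 - (-1))² + (-2 - (-4))²)
= √((-5)² + (-4)² + 3² + 2²) = √(25 + 16 + 9 + 4) = √54 ≈ 7.3485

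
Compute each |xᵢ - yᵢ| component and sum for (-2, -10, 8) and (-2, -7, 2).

Σ|x_i - y_i| = |-2 - (-2)| + |-10 - (-7)| + |8 - 2| = 0 + 3 + 6 = 9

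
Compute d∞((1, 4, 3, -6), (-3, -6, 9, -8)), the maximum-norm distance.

max(|x_i - y_i|) = max(|1 - (-3)|, |4 - (-6)|, |3 - 9|, |-6 - (-8)|) = max(4, 10, 6, 2) = 10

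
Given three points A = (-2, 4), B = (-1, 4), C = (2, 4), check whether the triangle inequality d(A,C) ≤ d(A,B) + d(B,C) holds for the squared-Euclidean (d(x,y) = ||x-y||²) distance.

d(A,B) = 1² + 0² = 1, d(B,C) = 3² + 0² = 9, d(A,C) = 4² + 0² = 16.
d(A,C) = 16 > 1 + 9 = 10. Triangle inequality is VIOLATED. (Squared-Euclidean is not a metric — this is a counterexample.)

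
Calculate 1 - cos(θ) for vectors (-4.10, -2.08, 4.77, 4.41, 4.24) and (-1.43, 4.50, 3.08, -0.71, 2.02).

With u = (-4.10, -2.08, 4.77, 4.41, 4.24), v = (-1.43, 4.50, 3.08, -0.71, 2.02):
u·v = (-4.1)·(-1.43) + (-2.08)·4.5 + 4.77·3.08 + 4.41·(-0.71) + 4.24·2.02 = 5.863 + (-9.36) + 14.6916 + (-3.1311) + 8.5648 = 16.6283.
|u| = √((-4.1)² + (-2.08)² + 4.77² + 4.41² + 4.24²) = √(16.81 + 4.3264 + 22.7529 + 19.4481 + 17.9776) = √81.315, |v| = √((-1.43)² + 4.5² + 3.08² + (-0.71)² + 2.02²) = √(2.0449 + 20.25 + 9.4864 + 0.5041 + 4.0804) = √36.3658.
cos θ = (u·v)/(|u||v|) = 16.6283/(√81.315·√36.3658) ≈ 0.3058
Cosine distance = 1 - cos θ ≈ 1 - 0.3058 = 0.6942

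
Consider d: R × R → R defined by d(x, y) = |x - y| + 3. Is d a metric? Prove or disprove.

No. d fails identity of indiscernibles (specifically d(x,x) = 0): d(4, 4) = |4 - 4| + 3 = 0 + 3 = 3 ≠ 0.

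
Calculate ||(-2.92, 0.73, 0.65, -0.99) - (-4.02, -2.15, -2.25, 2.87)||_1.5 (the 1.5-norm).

(Σ|x_i - y_i|^1.5)^(1/1.5) = (|-2.92 - (-4.02)|^1.5 + |0.73 - (-2.15)|^1.5 + |0.65 - (-2.25)|^1.5 + |-0.99 - 2.87|^1.5)^(1/1.5)
= (1.1^1.5 + 2.88^1.5 + 2.9^1.5 + 3.86^1.5)^(1/1.5) ≈ (1.1537 + 4.8875 + 4.9385 + 7.5837)^(1/1.5) = (18.5634)^(1/1.5) ≈ 7.0109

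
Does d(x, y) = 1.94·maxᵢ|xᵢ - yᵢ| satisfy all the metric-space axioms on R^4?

Yes. The L∞ (Chebyshev) norm induces a metric on R^4, and multiplying a metric by a positive constant 1.94 > 0 preserves all four axioms: non-negativity (1.94·||x-y|| ≥ 0), identity (1.94·||x-y|| = 0 ⟺ ||x-y|| = 0 ⟺ x = y), symmetry (||x-y|| = ||y-x||), and the triangle inequality (1.94·||x-z|| ≤ 1.94·||x-y|| + 1.94·||y-z||). So d is a metric.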